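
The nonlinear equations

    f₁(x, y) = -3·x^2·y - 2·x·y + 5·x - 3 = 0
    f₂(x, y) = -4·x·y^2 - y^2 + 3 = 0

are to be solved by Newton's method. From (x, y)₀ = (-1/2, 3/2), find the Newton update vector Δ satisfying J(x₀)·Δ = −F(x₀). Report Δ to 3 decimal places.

At (-1/2, 3/2): F = (-5.125, 5.250).
Jacobian J = [[-6·x·y - 2·y + 5, -3·x^2 - 2·x], [-4·y^2, -8·x·y - 2·y]].
At the point, J = [[6.500, 0.250], [-9.000, 3.000]] (det J = 21.750).
Solving J·Δ = −F gives Δ = (0.767, 0.552).

(0.767, 0.552)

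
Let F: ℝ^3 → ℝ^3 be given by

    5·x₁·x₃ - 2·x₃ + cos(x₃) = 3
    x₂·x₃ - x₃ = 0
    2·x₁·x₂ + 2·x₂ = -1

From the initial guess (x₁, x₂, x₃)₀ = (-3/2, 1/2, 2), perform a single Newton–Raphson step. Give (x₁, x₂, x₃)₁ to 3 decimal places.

(-2.209, 0.291, -0.834)

At (-3/2, 1/2, 2): F = (-22.41615, -1.000, 0.500).
Jacobian J = [[5·x₃, 0, 5·x₁ - sin(x₃) - 2], [0, x₃, x₂ - 1], [2·x₂, 2·x₁ + 2, 0]].
At the point, J = [[10.000, 0.000, -10.40930], [0.000, 2.000, -0.500], [1.000, -1.000, 0.000]] (det J = 15.81859).
Solving J·Δ = −F gives Δ = (-0.709, -0.209, -2.834).
Then the next iterate is (x₁, x₂, x₃)₁ = (-2.209, 0.291, -0.834).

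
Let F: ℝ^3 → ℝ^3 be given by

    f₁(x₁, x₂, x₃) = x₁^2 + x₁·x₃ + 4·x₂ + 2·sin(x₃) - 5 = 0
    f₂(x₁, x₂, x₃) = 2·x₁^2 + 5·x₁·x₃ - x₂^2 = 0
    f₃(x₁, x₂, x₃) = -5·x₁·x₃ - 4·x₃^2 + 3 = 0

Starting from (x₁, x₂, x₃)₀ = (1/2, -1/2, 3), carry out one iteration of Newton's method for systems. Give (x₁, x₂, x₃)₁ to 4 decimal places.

(0.1796, 0.5640, 1.6530)

At (1/2, -1/2, 3): F = (-4.967760, 7.7500, -40.5000).
Jacobian J = [[2·x₁ + x₃, 4, x₁ + 2·cos(x₃)], [4·x₁ + 5·x₃, -2·x₂, 5·x₁], [-5·x₃, 0, -5·x₁ - 8·x₃]].
At the point, J = [[4.0000, 4.0000, -1.479985], [17.0000, 1.0000, 2.5000], [-15.0000, 0.0000, -26.5000]] (det J = 1523.800225).
Solving J·Δ = −F gives Δ = (-0.3204, 1.0640, -1.3470).
Then the next iterate is (x₁, x₂, x₃)₁ = (0.1796, 0.5640, 1.6530).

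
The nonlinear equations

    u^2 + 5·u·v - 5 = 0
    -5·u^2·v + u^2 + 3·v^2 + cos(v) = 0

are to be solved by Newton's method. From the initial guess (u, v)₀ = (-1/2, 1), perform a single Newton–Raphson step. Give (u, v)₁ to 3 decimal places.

At (-1/2, 1): F = (-7.250, 2.54030).
Jacobian J = [[2·u + 5·v, 5·u], [-10·u·v + 2·u, -5·u^2 + 6·v - sin(v)]].
At the point, J = [[4.000, -2.500], [4.000, 3.90853]] (det J = 25.63412).
Solving J·Δ = −F gives Δ = (0.858, -1.528).
Then the next iterate is (u, v)₁ = (0.358, -0.528).

(0.358, -0.528)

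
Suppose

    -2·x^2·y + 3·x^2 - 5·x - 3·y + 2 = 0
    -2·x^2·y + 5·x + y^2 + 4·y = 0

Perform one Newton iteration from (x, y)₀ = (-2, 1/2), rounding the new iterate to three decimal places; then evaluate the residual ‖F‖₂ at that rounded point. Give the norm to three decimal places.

At (-2, 1/2): F = (18.500, -11.750).
Jacobian J = [[-4·x·y + 6·x - 5, -2·x^2 - 3], [-4·x·y + 5, -2·x^2 + 2·y + 4]].
At the point, J = [[-13.000, -11.000], [9.000, -3.000]] (det J = 138.000).
Solving J·Δ = −F gives Δ = (1.339, 0.100).
Then the next iterate is (x, y)₁ = (-0.661, 0.600).
Re-evaluating at (-0.661, 0.600): F = (4.29146, -1.06931), so ‖F‖₂ = 4.423.

4.423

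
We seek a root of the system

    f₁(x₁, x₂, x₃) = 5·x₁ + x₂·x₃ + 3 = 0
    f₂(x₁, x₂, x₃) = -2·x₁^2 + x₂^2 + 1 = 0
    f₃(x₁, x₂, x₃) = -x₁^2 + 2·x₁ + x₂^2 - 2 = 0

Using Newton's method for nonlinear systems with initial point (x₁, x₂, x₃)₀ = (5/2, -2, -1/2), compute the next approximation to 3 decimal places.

(1.321, -0.929, 4.536)

At (5/2, -2, -1/2): F = (16.500, -7.500, 0.750).
Jacobian J = [[5, x₃, x₂], [-4·x₁, 2·x₂, 0], [-2·x₁ + 2, 2·x₂, 0]].
At the point, J = [[5.000, -0.500, -2.000], [-10.000, -4.000, 0.000], [-3.000, -4.000, 0.000]] (det J = -56.000).
Solving J·Δ = −F gives Δ = (-1.179, 1.071, 5.036).
Then the next iterate is (x₁, x₂, x₃)₁ = (1.321, -0.929, 4.536).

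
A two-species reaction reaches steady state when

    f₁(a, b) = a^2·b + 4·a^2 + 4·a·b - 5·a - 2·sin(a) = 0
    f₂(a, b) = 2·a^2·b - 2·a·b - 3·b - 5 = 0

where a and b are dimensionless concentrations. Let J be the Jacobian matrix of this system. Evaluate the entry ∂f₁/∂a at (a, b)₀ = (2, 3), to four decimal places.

35.8323

∂f₁/∂a = 2·a·b + 8·a + 4·b - 2·cos(a) - 5.
At (2, 3) this is 35.8323.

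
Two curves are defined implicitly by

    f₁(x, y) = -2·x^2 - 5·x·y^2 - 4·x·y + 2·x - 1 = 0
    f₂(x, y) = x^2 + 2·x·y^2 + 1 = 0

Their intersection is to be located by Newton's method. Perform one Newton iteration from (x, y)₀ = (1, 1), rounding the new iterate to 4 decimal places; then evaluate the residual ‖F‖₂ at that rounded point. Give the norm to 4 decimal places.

At (1, 1): F = (-10.0000, 4.0000).
Jacobian J = [[-4·x - 5·y^2 - 4·y + 2, -10·x·y - 4·x], [2·x + 2·y^2, 4·x·y]].
At the point, J = [[-11.0000, -14.0000], [4.0000, 4.0000]] (det J = 12.0000).
Solving J·Δ = −F gives Δ = (-1.3333, 0.3333).
Then the next iterate is (x, y)₁ = (-0.3333, 1.3333).
Re-evaluating at (-0.3333, 1.3333): F = (2.851296, -0.073919), so ‖F‖₂ = 2.8523.

2.8523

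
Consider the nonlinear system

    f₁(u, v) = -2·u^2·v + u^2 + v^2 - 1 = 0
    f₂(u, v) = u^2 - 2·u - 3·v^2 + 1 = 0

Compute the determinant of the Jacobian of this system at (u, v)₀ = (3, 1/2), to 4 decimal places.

J = [[-4·u·v + 2·u, -2·u^2 + 2·v], [2·u - 2, -6·v]].
At the point, J = [[0.0000, -17.0000], [4.0000, -3.0000]].
det J = 68.0000.

68.0000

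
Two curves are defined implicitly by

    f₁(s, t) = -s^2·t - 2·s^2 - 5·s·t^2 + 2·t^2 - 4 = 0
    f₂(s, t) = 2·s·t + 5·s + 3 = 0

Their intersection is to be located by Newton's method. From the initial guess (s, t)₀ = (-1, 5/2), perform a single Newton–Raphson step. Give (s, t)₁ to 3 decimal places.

At (-1, 5/2): F = (35.250, -7.000).
Jacobian J = [[-2·s·t - 4·s - 5·t^2, -s^2 - 10·s·t + 4·t], [2·t + 5, 2·s]].
At the point, J = [[-22.250, 34.000], [10.000, -2.000]] (det J = -295.500).
Solving J·Δ = −F gives Δ = (0.567, -0.666).
Then the next iterate is (s, t)₁ = (-0.433, 1.834).

(-0.433, 1.834)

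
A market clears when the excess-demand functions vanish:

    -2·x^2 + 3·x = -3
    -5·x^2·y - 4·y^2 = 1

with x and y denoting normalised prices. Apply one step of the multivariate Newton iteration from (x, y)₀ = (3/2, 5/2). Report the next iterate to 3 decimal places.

At (3/2, 5/2): F = (3.000, -54.125).
Jacobian J = [[-4·x + 3, 0], [-10·x·y, -5·x^2 - 8·y]].
At the point, J = [[-3.000, 0.000], [-37.500, -31.250]] (det J = 93.750).
Solving J·Δ = −F gives Δ = (1.000, -2.932).
Then the next iterate is (x, y)₁ = (2.500, -0.432).

(2.500, -0.432)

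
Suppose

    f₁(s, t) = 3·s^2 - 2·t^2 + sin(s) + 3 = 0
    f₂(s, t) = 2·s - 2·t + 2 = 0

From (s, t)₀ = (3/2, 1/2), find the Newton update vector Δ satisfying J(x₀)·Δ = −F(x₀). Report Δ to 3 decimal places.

At (3/2, 1/2): F = (10.24749, 4.000).
Jacobian J = [[6·s + cos(s), -4·t], [2, -2]].
At the point, J = [[9.07074, -2.000], [2.000, -2.000]] (det J = -14.14147).
Solving J·Δ = −F gives Δ = (-0.884, 1.116).

(-0.884, 1.116)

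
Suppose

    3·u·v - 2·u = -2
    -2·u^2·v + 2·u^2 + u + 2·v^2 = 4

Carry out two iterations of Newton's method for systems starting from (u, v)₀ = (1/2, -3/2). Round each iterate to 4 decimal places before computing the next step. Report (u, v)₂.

(0.3486, -1.2468)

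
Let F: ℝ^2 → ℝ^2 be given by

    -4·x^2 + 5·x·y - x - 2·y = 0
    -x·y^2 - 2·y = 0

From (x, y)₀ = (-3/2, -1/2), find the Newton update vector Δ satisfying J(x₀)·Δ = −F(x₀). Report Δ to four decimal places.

At (-3/2, -1/2): F = (-2.7500, 1.3750).
Jacobian J = [[-8·x + 5·y - 1, 5·x - 2], [-y^2, -2·x·y - 2]].
At the point, J = [[8.5000, -9.5000], [-0.2500, -3.5000]] (det J = -32.1250).
Solving J·Δ = −F gives Δ = (0.7062, 0.3424).

(0.7062, 0.3424)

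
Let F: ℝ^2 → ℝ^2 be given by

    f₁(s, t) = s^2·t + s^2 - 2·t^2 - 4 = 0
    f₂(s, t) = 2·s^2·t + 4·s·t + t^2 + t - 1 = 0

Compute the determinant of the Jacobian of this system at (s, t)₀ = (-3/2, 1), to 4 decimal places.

-12.5000

J = [[2·s·t + 2·s, s^2 - 4·t], [4·s·t + 4·t, 2·s^2 + 4·s + 2·t + 1]].
At the point, J = [[-6.0000, -1.7500], [-2.0000, 1.5000]].
det J = -12.5000.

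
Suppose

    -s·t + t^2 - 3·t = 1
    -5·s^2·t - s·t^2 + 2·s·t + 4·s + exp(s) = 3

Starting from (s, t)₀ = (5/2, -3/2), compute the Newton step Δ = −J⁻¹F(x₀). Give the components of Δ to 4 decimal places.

At (5/2, -3/2): F = (9.5000, 52.932494).
Jacobian J = [[-t, -s + 2·t - 3], [-10·s·t - t^2 + 2·t + exp(s) + 4, -5·s^2 - 2·s·t + 2·s]].
At the point, J = [[1.5000, -8.5000], [48.432494, -18.7500]] (det J = 383.551199).
Solving J·Δ = −F gives Δ = (-0.7086, 0.9926).

(-0.7086, 0.9926)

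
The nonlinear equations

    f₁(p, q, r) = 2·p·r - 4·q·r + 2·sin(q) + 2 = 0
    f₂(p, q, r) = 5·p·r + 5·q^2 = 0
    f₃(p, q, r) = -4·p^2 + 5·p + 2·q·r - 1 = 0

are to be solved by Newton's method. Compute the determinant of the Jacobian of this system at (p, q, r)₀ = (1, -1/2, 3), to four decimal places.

150.0000

J = [[2·r, -4·r + 2·cos(q), 2·p - 4·q], [5·r, 10·q, 5·p], [-8·p + 5, 2·r, 2·q]].
At the point, J = [[6.0000, -10.244835, 4.0000], [15.0000, -5.0000, 5.0000], [-3.0000, 6.0000, -1.0000]].
det J = 150.0000.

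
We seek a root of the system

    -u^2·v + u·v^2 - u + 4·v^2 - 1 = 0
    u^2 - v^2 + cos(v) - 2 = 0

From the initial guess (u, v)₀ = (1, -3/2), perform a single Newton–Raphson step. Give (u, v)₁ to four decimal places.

At (1, -3/2): F = (10.7500, -3.179263).
Jacobian J = [[-2·u·v + v^2 - 1, -u^2 + 2·u·v + 8·v], [2·u, -2·v - sin(v)]].
At the point, J = [[4.2500, -16.0000], [2.0000, 3.997495]] (det J = 48.989354).
Solving J·Δ = −F gives Δ = (0.1612, 0.7147).
Then the next iterate is (u, v)₁ = (1.1612, -0.7853).

(1.1612, -0.7853)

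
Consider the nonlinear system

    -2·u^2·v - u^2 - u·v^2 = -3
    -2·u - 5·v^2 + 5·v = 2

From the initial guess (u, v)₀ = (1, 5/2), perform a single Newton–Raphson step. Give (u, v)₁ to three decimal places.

At (1, 5/2): F = (-9.250, -22.750).
Jacobian J = [[-4·u·v - 2·u - v^2, -2·u^2 - 2·u·v], [-2, -10·v + 5]].
At the point, J = [[-18.250, -7.000], [-2.000, -20.000]] (det J = 351.000).
Solving J·Δ = −F gives Δ = (-0.073, -1.130).
Then the next iterate is (u, v)₁ = (0.927, 1.370).

(0.927, 1.370)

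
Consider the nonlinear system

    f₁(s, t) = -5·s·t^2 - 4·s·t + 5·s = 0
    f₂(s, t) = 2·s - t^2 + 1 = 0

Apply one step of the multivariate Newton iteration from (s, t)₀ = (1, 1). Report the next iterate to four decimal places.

(0.0000, 1.0000)

At (1, 1): F = (-4.0000, 2.0000).
Jacobian J = [[-5·t^2 - 4·t + 5, -10·s·t - 4·s], [2, -2·t]].
At the point, J = [[-4.0000, -14.0000], [2.0000, -2.0000]] (det J = 36.0000).
Solving J·Δ = −F gives Δ = (-1.0000, 0.0000).
Then the next iterate is (s, t)₁ = (0.0000, 1.0000).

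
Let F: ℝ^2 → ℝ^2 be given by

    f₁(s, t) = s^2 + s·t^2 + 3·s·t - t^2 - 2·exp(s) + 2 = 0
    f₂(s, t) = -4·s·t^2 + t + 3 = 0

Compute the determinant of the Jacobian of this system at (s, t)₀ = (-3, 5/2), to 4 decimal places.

J = [[2·s + t^2 + 3·t - 2·exp(s), 2·s·t + 3·s - 2·t], [-4·t^2, -8·s·t + 1]].
At the point, J = [[7.650426, -29.0000], [-25.0000, 61.0000]].
det J = -258.3240.

-258.3240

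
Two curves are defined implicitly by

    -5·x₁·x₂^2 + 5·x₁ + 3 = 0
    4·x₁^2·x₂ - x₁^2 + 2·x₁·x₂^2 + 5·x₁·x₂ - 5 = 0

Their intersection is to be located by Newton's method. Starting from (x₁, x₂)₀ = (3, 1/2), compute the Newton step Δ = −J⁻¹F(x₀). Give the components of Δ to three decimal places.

(-2.888, 0.228)

At (3, 1/2): F = (14.250, 13.000).
Jacobian J = [[-5·x₂^2 + 5, -10·x₁·x₂], [8·x₁·x₂ - 2·x₁ + 2·x₂^2 + 5·x₂, 4·x₁^2 + 4·x₁·x₂ + 5·x₁]].
At the point, J = [[3.750, -15.000], [9.000, 57.000]] (det J = 348.750).
Solving J·Δ = −F gives Δ = (-2.888, 0.228).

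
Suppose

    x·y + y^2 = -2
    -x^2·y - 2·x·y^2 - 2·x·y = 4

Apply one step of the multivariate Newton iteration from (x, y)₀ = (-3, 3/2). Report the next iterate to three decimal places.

(-2.833, 1.150)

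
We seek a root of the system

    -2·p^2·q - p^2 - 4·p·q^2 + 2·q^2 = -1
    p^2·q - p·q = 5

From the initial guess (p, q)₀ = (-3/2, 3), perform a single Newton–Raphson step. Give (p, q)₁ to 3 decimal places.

(-1.377, 1.726)

At (-3/2, 3): F = (57.250, 6.250).
Jacobian J = [[-4·p·q - 2·p - 4·q^2, -2·p^2 - 8·p·q + 4·q], [2·p·q - q, p^2 - p]].
At the point, J = [[-15.000, 43.500], [-12.000, 3.750]] (det J = 465.750).
Solving J·Δ = −F gives Δ = (0.123, -1.274).
Then the next iterate is (p, q)₁ = (-1.377, 1.726).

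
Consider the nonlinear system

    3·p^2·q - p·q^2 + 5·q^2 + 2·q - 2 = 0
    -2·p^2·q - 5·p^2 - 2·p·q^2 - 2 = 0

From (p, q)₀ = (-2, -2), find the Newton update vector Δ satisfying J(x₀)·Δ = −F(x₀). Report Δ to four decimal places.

At (-2, -2): F = (-2.0000, 10.0000).
Jacobian J = [[6·p·q - q^2, 3·p^2 - 2·p·q + 10·q + 2], [-4·p·q - 10·p - 2·q^2, -2·p^2 - 4·p·q]].
At the point, J = [[20.0000, -14.0000], [-4.0000, -24.0000]] (det J = -536.0000).
Solving J·Δ = −F gives Δ = (0.3507, 0.3582).

(0.3507, 0.3582)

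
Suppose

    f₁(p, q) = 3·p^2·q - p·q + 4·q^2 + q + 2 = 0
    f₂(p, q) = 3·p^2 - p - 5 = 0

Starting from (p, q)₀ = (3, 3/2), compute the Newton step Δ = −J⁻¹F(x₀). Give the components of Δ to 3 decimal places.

At (3, 3/2): F = (48.500, 19.000).
Jacobian J = [[6·p·q - q, 3·p^2 - p + 8·q + 1], [6·p - 1, 0]].
At the point, J = [[25.500, 37.000], [17.000, 0.000]] (det J = -629.000).
Solving J·Δ = −F gives Δ = (-1.118, -0.541).

(-1.118, -0.541)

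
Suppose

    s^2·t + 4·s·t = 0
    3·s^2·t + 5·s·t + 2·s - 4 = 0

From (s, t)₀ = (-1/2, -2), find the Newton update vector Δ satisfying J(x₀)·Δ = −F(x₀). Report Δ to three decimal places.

(1.250, -2.286)

At (-1/2, -2): F = (3.500, -1.500).
Jacobian J = [[2·s·t + 4·t, s^2 + 4·s], [6·s·t + 5·t + 2, 3·s^2 + 5·s]].
At the point, J = [[-6.000, -1.750], [-2.000, -1.750]] (det J = 7.000).
Solving J·Δ = −F gives Δ = (1.250, -2.286).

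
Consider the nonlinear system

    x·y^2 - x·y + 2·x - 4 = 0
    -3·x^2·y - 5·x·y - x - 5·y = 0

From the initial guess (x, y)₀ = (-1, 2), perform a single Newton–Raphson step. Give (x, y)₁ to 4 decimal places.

At (-1, 2): F = (-8.0000, -5.0000).
Jacobian J = [[y^2 - y + 2, 2·x·y - x], [-6·x·y - 5·y - 1, -3·x^2 - 5·x - 5]].
At the point, J = [[4.0000, -3.0000], [1.0000, -3.0000]] (det J = -9.0000).
Solving J·Δ = −F gives Δ = (1.0000, -1.3333).
Then the next iterate is (x, y)₁ = (0.0000, 0.6667).

(0.0000, 0.6667)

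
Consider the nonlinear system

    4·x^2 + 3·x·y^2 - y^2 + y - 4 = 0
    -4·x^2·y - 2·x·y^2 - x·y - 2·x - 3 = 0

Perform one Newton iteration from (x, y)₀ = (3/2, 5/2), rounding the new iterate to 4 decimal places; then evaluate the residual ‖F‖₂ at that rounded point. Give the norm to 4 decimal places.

At (3/2, 5/2): F = (29.3750, -51.0000).
Jacobian J = [[8·x + 3·y^2, 6·x·y - 2·y + 1], [-8·x·y - 2·y^2 - y - 2, -4·x^2 - 4·x·y - x]].
At the point, J = [[30.7500, 18.5000], [-47.0000, -25.5000]] (det J = 85.3750).
Solving J·Δ = −F gives Δ = (-2.2775, 2.1977).
Then the next iterate is (x, y)₁ = (-0.7775, 4.6977).
Re-evaluating at (-0.7775, 4.6977): F = (-70.427169, 25.164645), so ‖F‖₂ = 74.7880.

74.7880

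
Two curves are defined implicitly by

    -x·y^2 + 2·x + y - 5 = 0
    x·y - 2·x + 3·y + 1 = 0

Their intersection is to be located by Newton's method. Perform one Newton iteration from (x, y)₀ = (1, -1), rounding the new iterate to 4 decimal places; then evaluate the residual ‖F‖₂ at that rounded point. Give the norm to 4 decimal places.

2.1759

At (1, -1): F = (-5.0000, -5.0000).
Jacobian J = [[-y^2 + 2, -2·x·y + 1], [y - 2, x + 3]].
At the point, J = [[1.0000, 3.0000], [-3.0000, 4.0000]] (det J = 13.0000).
Solving J·Δ = −F gives Δ = (0.3846, 1.5385).
Then the next iterate is (x, y)₁ = (1.3846, 0.5385).
Re-evaluating at (1.3846, 0.5385): F = (-2.093809, 0.591907), so ‖F‖₂ = 2.1759.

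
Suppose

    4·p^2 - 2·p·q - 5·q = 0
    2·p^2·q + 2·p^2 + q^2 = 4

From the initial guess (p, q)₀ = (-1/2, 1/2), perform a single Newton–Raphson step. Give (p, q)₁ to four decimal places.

At (-1/2, 1/2): F = (-1.0000, -3.0000).
Jacobian J = [[8·p - 2·q, -2·p - 5], [4·p·q + 4·p, 2·p^2 + 2·q]].
At the point, J = [[-5.0000, -4.0000], [-3.0000, 1.5000]] (det J = -19.5000).
Solving J·Δ = −F gives Δ = (-0.6923, 0.6154).
Then the next iterate is (p, q)₁ = (-1.1923, 1.1154).

(-1.1923, 1.1154)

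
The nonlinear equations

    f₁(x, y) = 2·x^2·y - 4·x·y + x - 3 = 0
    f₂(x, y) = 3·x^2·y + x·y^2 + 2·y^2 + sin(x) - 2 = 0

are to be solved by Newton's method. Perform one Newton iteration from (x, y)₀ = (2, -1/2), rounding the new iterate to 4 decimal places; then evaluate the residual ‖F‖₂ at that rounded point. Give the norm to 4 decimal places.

2.1457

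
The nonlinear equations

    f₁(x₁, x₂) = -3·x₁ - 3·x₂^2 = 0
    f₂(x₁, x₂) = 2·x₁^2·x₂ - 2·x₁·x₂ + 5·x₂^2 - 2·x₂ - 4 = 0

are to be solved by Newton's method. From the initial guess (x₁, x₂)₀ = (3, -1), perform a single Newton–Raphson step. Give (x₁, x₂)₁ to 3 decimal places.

(2.100, 0.550)

At (3, -1): F = (-12.000, -9.000).
Jacobian J = [[-3, -6·x₂], [4·x₁·x₂ - 2·x₂, 2·x₁^2 - 2·x₁ + 10·x₂ - 2]].
At the point, J = [[-3.000, 6.000], [-10.000, 0.000]] (det J = 60.000).
Solving J·Δ = −F gives Δ = (-0.900, 1.550).
Then the next iterate is (x₁, x₂)₁ = (2.100, 0.550).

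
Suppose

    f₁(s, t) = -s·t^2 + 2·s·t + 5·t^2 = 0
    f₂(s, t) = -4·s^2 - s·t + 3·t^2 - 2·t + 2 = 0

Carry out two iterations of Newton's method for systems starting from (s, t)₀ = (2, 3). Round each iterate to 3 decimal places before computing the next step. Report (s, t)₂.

(0.439, 0.474)

At (2, 3): F = (39.000, 1.000).
Jacobian J = [[-t^2 + 2·t, -2·s·t + 2·s + 10·t], [-8·s - t, -s + 6·t - 2]].
At the point, J = [[-3.000, 22.000], [-19.000, 14.000]] (det J = 376.000).
Solving J·Δ = −F gives Δ = (-1.394, -1.963).
Then the next iterate is (s, t)₁ = (0.606, 1.037).
Round to (0.606, 1.037) and repeat: F = (5.98202, 1.05474), J = [[0.99863, 10.32516], [-5.885, 3.616]].
Δ = (-0.167, -0.563), so (s, t)₂ = (0.439, 0.474).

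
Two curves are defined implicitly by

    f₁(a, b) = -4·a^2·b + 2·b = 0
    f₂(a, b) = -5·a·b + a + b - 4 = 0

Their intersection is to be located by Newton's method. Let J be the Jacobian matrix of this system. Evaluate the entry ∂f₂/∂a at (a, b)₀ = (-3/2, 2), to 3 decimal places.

-9.000

∂f₂/∂a = -5·b + 1.
At (-3/2, 2) this is -9.000.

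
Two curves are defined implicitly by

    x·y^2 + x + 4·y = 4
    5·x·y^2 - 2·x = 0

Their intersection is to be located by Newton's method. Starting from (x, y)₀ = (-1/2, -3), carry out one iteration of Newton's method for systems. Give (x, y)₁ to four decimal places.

At (-1/2, -3): F = (-21.0000, -21.5000).
Jacobian J = [[y^2 + 1, 2·x·y + 4], [5·y^2 - 2, 10·x·y]].
At the point, J = [[10.0000, 7.0000], [43.0000, 15.0000]] (det J = -151.0000).
Solving J·Δ = −F gives Δ = (-1.0894, 4.5563).
Then the next iterate is (x, y)₁ = (-1.5894, 1.5563).

(-1.5894, 1.5563)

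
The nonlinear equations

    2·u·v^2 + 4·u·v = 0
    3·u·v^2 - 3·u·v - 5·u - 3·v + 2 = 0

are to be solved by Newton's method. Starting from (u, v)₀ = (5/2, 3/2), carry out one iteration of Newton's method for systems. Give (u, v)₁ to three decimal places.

(-0.321, 1.635)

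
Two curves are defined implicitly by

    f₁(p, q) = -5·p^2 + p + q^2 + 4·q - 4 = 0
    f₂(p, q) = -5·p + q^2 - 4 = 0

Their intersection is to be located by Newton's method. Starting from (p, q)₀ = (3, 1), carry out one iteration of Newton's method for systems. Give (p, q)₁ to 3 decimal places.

(3.929, 12.321)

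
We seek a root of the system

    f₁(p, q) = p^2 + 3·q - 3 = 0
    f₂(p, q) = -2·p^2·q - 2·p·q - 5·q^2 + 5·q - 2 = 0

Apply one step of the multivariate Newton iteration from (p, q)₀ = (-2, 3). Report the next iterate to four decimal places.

(0.5484, 3.0645)

At (-2, 3): F = (10.0000, -44.0000).
Jacobian J = [[2·p, 3], [-4·p·q - 2·q, -2·p^2 - 2·p - 10·q + 5]].
At the point, J = [[-4.0000, 3.0000], [18.0000, -29.0000]] (det J = 62.0000).
Solving J·Δ = −F gives Δ = (2.5484, 0.0645).
Then the next iterate is (p, q)₁ = (0.5484, 3.0645).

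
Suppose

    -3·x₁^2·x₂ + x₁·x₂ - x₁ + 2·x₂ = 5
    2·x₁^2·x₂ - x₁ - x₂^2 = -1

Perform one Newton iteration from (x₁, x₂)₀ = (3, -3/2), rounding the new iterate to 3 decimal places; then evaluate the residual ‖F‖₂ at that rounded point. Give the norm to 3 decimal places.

116.041

At (3, -3/2): F = (25.000, -31.250).
Jacobian J = [[-6·x₁·x₂ + x₂ - 1, -3·x₁^2 + x₁ + 2], [4·x₁·x₂ - 1, 2·x₁^2 - 2·x₂]].
At the point, J = [[24.500, -22.000], [-19.000, 21.000]] (det J = 96.500).
Solving J·Δ = −F gives Δ = (1.684, 3.012).
Then the next iterate is (x₁, x₂)₁ = (4.684, 1.512).
Re-evaluating at (4.684, 1.512): F = (-99.09698, 60.37598), so ‖F‖₂ = 116.041.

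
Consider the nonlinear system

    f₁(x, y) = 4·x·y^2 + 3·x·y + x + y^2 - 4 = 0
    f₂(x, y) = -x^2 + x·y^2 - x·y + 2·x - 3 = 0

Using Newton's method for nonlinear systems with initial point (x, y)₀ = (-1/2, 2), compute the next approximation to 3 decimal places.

(-2.161, -7.036)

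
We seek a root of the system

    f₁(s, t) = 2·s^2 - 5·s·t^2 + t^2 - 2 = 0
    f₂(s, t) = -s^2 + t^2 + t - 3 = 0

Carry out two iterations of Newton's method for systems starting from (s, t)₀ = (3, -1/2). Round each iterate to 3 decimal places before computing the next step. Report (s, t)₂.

(3.145, 6.028)

At (3, -1/2): F = (12.500, -12.250).
Jacobian J = [[4·s - 5·t^2, -10·s·t + 2·t], [-2·s, 2·t + 1]].
At the point, J = [[10.750, 14.000], [-6.000, 0.000]] (det J = 84.000).
Solving J·Δ = −F gives Δ = (-2.042, 0.675).
Then the next iterate is (s, t)₁ = (0.958, 0.175).
Round to (0.958, 0.175) and repeat: F = (-0.28054, -3.71214), J = [[3.67887, -1.32650], [-1.916, 1.350]].
Δ = (2.187, 5.853), so (s, t)₂ = (3.145, 6.028).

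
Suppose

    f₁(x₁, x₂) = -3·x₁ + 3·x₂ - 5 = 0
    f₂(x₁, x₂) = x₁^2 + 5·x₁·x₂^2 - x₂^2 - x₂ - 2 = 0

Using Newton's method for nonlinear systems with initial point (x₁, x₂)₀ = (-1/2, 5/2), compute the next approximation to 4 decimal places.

(-0.3759, 1.2908)

At (-1/2, 5/2): F = (4.0000, -26.1250).
Jacobian J = [[-3, 3], [2·x₁ + 5·x₂^2, 10·x₁·x₂ - 2·x₂ - 1]].
At the point, J = [[-3.0000, 3.0000], [30.2500, -18.5000]] (det J = -35.2500).
Solving J·Δ = −F gives Δ = (0.1241, -1.2092).
Then the next iterate is (x₁, x₂)₁ = (-0.3759, 1.2908).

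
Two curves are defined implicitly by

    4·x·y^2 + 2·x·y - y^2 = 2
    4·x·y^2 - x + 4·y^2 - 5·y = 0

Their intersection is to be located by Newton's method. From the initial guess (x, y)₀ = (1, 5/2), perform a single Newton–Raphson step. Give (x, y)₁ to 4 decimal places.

(0.7808, 1.6075)

At (1, 5/2): F = (21.7500, 36.5000).
Jacobian J = [[4·y^2 + 2·y, 8·x·y + 2·x - 2·y], [4·y^2 - 1, 8·x·y + 8·y - 5]].
At the point, J = [[30.0000, 17.0000], [24.0000, 35.0000]] (det J = 642.0000).
Solving J·Δ = −F gives Δ = (-0.2192, -0.8925).
Then the next iterate is (x, y)₁ = (0.7808, 1.6075).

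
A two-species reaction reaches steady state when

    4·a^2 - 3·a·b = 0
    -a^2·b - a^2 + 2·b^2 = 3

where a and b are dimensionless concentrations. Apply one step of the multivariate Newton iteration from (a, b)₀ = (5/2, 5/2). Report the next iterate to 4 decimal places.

At (5/2, 5/2): F = (6.2500, -12.3750).
Jacobian J = [[8·a - 3·b, -3·a], [-2·a·b - 2·a, -a^2 + 4·b]].
At the point, J = [[12.5000, -7.5000], [-17.5000, 3.7500]] (det J = -84.3750).
Solving J·Δ = −F gives Δ = (-0.8222, -0.5370).
Then the next iterate is (a, b)₁ = (1.6778, 1.9630).

(1.6778, 1.9630)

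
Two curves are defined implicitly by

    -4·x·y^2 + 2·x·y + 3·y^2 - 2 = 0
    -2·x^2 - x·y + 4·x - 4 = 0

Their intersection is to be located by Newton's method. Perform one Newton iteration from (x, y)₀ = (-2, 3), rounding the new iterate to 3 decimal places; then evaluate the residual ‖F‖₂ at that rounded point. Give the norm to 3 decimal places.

22.458

At (-2, 3): F = (85.000, -14.000).
Jacobian J = [[-4·y^2 + 2·y, -8·x·y + 2·x + 6·y], [-4·x - y + 4, -x]].
At the point, J = [[-30.000, 62.000], [9.000, 2.000]] (det J = -618.000).
Solving J·Δ = −F gives Δ = (1.680, -0.558).
Then the next iterate is (x, y)₁ = (-0.320, 2.442).
Re-evaluating at (-0.320, 2.442): F = (21.96032, -4.70336), so ‖F‖₂ = 22.458.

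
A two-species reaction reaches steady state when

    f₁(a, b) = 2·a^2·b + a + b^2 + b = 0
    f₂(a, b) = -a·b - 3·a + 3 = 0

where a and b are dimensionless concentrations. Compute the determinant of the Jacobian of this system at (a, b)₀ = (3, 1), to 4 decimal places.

J = [[4·a·b + 1, 2·a^2 + 2·b + 1], [-b - 3, -a]].
At the point, J = [[13.0000, 21.0000], [-4.0000, -3.0000]].
det J = 45.0000.

45.0000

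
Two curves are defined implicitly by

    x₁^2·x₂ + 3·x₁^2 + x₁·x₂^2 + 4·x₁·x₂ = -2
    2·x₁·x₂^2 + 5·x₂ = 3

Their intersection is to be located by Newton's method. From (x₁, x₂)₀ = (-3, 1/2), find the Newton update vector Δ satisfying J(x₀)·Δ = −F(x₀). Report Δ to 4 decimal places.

(1.7816, -1.1092)

At (-3, 1/2): F = (26.7500, -2.0000).
Jacobian J = [[2·x₁·x₂ + 6·x₁ + x₂^2 + 4·x₂, x₁^2 + 2·x₁·x₂ + 4·x₁], [2·x₂^2, 4·x₁·x₂ + 5]].
At the point, J = [[-18.7500, -6.0000], [0.5000, -1.0000]] (det J = 21.7500).
Solving J·Δ = −F gives Δ = (1.7816, -1.1092).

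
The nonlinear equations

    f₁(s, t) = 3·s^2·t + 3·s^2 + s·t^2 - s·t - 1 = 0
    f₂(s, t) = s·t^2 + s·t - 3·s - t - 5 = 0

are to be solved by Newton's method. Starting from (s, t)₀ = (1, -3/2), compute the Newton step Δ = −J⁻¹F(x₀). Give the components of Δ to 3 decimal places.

(-2.111, -0.333)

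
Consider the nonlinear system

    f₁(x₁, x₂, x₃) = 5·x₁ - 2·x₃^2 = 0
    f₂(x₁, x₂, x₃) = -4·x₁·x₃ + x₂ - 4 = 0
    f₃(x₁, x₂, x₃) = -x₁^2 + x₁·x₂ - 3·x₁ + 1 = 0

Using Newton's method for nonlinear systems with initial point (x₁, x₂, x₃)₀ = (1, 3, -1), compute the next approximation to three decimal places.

(0.455, 1.909, -1.068)

At (1, 3, -1): F = (3.000, 3.000, 0.000).
Jacobian J = [[5, 0, -4·x₃], [-4·x₃, 1, -4·x₁], [-2·x₁ + x₂ - 3, x₁, 0]].
At the point, J = [[5.000, 0.000, 4.000], [4.000, 1.000, -4.000], [-2.000, 1.000, 0.000]] (det J = 44.000).
Solving J·Δ = −F gives Δ = (-0.545, -1.091, -0.068).
Then the next iterate is (x₁, x₂, x₃)₁ = (0.455, 1.909, -1.068).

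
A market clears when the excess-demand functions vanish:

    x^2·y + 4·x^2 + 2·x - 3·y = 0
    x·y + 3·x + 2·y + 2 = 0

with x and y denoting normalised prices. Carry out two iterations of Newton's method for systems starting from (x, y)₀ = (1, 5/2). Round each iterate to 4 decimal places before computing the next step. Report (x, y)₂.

(-0.2573, -0.7184)

At (1, 5/2): F = (1.0000, 12.5000).
Jacobian J = [[2·x·y + 8·x + 2, x^2 - 3], [y + 3, x + 2]].
At the point, J = [[15.0000, -2.0000], [5.5000, 3.0000]] (det J = 56.0000).
Solving J·Δ = −F gives Δ = (-0.5000, -3.2500).
Then the next iterate is (x, y)₁ = (0.5000, -0.7500).
Round to (0.5000, -0.7500) and repeat: F = (4.0625, 1.6250), J = [[5.2500, -2.7500], [2.2500, 2.5000]].
Δ = (-0.7573, 0.0316), so (x, y)₂ = (-0.2573, -0.7184).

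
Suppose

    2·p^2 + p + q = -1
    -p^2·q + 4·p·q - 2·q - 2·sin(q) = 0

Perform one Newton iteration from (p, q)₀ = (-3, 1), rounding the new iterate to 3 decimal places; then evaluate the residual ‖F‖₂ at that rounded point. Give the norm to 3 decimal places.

8.576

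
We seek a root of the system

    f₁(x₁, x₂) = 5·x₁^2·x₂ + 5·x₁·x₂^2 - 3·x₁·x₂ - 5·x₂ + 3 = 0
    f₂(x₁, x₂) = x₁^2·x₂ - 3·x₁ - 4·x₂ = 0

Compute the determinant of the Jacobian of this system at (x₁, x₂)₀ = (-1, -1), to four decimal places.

-41.0000

J = [[10·x₁·x₂ + 5·x₂^2 - 3·x₂, 5·x₁^2 + 10·x₁·x₂ - 3·x₁ - 5], [2·x₁·x₂ - 3, x₁^2 - 4]].
At the point, J = [[18.0000, 13.0000], [-1.0000, -3.0000]].
det J = -41.0000.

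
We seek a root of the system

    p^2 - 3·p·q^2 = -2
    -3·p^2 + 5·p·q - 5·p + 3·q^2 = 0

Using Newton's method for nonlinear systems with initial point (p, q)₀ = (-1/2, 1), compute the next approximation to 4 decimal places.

At (-1/2, 1): F = (3.7500, 2.2500).
Jacobian J = [[2·p - 3·q^2, -6·p·q], [-6·p + 5·q - 5, 5·p + 6·q]].
At the point, J = [[-4.0000, 3.0000], [3.0000, 3.5000]] (det J = -23.0000).
Solving J·Δ = −F gives Δ = (0.2772, -0.8804).
Then the next iterate is (p, q)₁ = (-0.2228, 0.1196).

(-0.2228, 0.1196)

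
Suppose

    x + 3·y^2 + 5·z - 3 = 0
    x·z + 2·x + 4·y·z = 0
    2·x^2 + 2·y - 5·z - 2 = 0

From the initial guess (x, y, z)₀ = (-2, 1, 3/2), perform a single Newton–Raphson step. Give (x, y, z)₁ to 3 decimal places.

At (-2, 1, 3/2): F = (5.500, -1.000, 0.500).
Jacobian J = [[1, 6·y, 5], [z + 2, 4·z, x + 4·y], [4·x, 2, -5]].
At the point, J = [[1.000, 6.000, 5.000], [3.500, 6.000, 2.000], [-8.000, 2.000, -5.000]] (det J = 250.000).
Solving J·Δ = −F gives Δ = (0.944, 0.076, -1.380).
Then the next iterate is (x, y, z)₁ = (-1.056, 1.076, 0.120).

(-1.056, 1.076, 0.120)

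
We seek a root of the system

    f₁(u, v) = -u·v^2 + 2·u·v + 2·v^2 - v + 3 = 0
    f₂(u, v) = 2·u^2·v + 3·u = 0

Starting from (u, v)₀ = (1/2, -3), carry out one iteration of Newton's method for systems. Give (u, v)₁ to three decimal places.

(0.739, -1.565)

At (1/2, -3): F = (16.500, 0.000).
Jacobian J = [[-v^2 + 2·v, -2·u·v + 2·u + 4·v - 1], [4·u·v + 3, 2·u^2]].
At the point, J = [[-15.000, -9.000], [-3.000, 0.500]] (det J = -34.500).
Solving J·Δ = −F gives Δ = (0.239, 1.435).
Then the next iterate is (u, v)₁ = (0.739, -1.565).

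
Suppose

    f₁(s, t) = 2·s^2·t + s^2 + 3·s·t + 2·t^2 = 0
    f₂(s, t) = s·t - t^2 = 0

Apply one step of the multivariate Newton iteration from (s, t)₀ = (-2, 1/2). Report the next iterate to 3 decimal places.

(-1.343, 0.193)

At (-2, 1/2): F = (5.500, -1.250).
Jacobian J = [[4·s·t + 2·s + 3·t, 2·s^2 + 3·s + 4·t], [t, s - 2·t]].
At the point, J = [[-6.500, 4.000], [0.500, -3.000]] (det J = 17.500).
Solving J·Δ = −F gives Δ = (0.657, -0.307).
Then the next iterate is (s, t)₁ = (-1.343, 0.193).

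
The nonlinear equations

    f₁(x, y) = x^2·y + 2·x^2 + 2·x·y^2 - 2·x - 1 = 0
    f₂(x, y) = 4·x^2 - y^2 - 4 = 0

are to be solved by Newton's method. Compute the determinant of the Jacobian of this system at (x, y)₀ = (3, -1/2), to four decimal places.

J = [[2·x·y + 4·x + 2·y^2 - 2, x^2 + 4·x·y], [8·x, -2·y]].
At the point, J = [[7.5000, 3.0000], [24.0000, 1.0000]].
det J = -64.5000.

-64.5000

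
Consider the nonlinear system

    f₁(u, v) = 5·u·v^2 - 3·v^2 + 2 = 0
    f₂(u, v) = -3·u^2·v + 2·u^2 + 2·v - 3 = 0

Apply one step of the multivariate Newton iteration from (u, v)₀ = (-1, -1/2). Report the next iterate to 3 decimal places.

(-1.073, -0.489)

At (-1, -1/2): F = (0.000, -0.500).
Jacobian J = [[5·v^2, 10·u·v - 6·v], [-6·u·v + 4·u, -3·u^2 + 2]].
At the point, J = [[1.250, 8.000], [-7.000, -1.000]] (det J = 54.750).
Solving J·Δ = −F gives Δ = (-0.073, 0.011).
Then the next iterate is (u, v)₁ = (-1.073, -0.489).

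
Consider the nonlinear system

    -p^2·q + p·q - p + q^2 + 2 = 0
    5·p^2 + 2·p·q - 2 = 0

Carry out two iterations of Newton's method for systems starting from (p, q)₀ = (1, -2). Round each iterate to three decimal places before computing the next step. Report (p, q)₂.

(0.481, 0.515)

At (1, -2): F = (5.000, -1.000).
Jacobian J = [[-2·p·q + q - 1, -p^2 + p + 2·q], [10·p + 2·q, 2·p]].
At the point, J = [[1.000, -4.000], [6.000, 2.000]] (det J = 26.000).
Solving J·Δ = −F gives Δ = (-0.231, 1.192).
Then the next iterate is (p, q)₁ = (0.769, -0.808).
Round to (0.769, -0.808) and repeat: F = (1.74033, -0.28590), J = [[-0.56530, -1.43836], [6.074, 1.538]].
Δ = (-0.288, 1.323), so (p, q)₂ = (0.481, 0.515).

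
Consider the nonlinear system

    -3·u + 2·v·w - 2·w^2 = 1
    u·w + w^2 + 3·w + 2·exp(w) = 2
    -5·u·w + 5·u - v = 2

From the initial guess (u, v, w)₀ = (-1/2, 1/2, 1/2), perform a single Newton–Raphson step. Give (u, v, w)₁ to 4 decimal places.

(-6.8364, -18.9546, 0.5545)

At (-1/2, 1/2, 1/2): F = (0.5000, 2.797443, -3.7500).
Jacobian J = [[-3, 2·w, 2·v - 4·w], [w, 0, u + 2·w + 2·exp(w) + 3], [-5·w + 5, -1, -5·u]].
At the point, J = [[-3.0000, 1.0000, -1.0000], [0.5000, 0.0000, 6.797443], [2.5000, -1.0000, 2.5000]] (det J = -4.148721).
Solving J·Δ = −F gives Δ = (-6.3364, -19.4546, 0.0545).
Then the next iterate is (u, v, w)₁ = (-6.8364, -18.9546, 0.5545).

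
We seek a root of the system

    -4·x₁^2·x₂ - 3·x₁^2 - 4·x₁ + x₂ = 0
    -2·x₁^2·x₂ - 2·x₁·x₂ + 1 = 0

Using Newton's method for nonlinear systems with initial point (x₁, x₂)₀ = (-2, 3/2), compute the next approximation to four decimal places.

(-6.4286, -9.7143)

At (-2, 3/2): F = (-26.5000, -5.0000).
Jacobian J = [[-8·x₁·x₂ - 6·x₁ - 4, -4·x₁^2 + 1], [-4·x₁·x₂ - 2·x₂, -2·x₁^2 - 2·x₁]].
At the point, J = [[32.0000, -15.0000], [9.0000, -4.0000]] (det J = 7.0000).
Solving J·Δ = −F gives Δ = (-4.4286, -11.2143).
Then the next iterate is (x₁, x₂)₁ = (-6.4286, -9.7143).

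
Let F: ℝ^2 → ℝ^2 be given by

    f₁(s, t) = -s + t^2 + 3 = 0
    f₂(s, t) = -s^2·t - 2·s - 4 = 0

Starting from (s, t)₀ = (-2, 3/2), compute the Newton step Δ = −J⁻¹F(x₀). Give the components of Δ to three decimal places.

At (-2, 3/2): F = (7.250, -6.000).
Jacobian J = [[-1, 2·t], [-2·s·t - 2, -s^2]].
At the point, J = [[-1.000, 3.000], [4.000, -4.000]] (det J = -8.000).
Solving J·Δ = −F gives Δ = (-1.375, -2.875).

(-1.375, -2.875)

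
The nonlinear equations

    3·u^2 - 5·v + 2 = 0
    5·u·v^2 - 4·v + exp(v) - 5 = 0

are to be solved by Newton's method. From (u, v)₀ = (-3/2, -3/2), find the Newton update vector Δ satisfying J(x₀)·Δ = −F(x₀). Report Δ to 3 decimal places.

(2.013, -0.374)

At (-3/2, -3/2): F = (16.250, -15.65187).
Jacobian J = [[6·u, -5], [5·v^2, 10·u·v + exp(v) - 4]].
At the point, J = [[-9.000, -5.000], [11.250, 18.72313]] (det J = -112.25817).
Solving J·Δ = −F gives Δ = (2.013, -0.374).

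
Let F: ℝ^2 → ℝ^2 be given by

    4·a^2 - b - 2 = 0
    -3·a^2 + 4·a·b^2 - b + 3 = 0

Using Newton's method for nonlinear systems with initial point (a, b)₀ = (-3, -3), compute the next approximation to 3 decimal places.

(-1.486, -2.335)

At (-3, -3): F = (37.000, -129.000).
Jacobian J = [[8·a, -1], [-6·a + 4·b^2, 8·a·b - 1]].
At the point, J = [[-24.000, -1.000], [54.000, 71.000]] (det J = -1650.000).
Solving J·Δ = −F gives Δ = (1.514, 0.665).
Then the next iterate is (a, b)₁ = (-1.486, -2.335).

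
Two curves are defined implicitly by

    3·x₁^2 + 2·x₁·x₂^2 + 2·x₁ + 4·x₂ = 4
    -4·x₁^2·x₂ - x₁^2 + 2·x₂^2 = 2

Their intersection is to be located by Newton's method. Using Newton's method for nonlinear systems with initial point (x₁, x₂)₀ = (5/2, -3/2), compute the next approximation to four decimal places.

(1.4687, -1.2430)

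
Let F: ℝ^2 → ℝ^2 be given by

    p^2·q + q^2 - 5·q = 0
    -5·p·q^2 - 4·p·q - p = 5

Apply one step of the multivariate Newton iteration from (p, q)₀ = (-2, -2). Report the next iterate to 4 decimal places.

(-2.2710, -1.2336)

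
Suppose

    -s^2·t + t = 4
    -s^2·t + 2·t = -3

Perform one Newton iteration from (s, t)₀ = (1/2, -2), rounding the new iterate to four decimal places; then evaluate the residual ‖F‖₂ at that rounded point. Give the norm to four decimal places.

244.4601

At (1/2, -2): F = (-5.5000, -0.5000).
Jacobian J = [[-2·s·t, -s^2 + 1], [-2·s·t, -s^2 + 2]].
At the point, J = [[2.0000, 0.7500], [2.0000, 1.7500]] (det J = 2.0000).
Solving J·Δ = −F gives Δ = (4.6250, -5.0000).
Then the next iterate is (s, t)₁ = (5.1250, -7.0000).
Re-evaluating at (5.1250, -7.0000): F = (172.859375, 172.859375), so ‖F‖₂ = 244.4601.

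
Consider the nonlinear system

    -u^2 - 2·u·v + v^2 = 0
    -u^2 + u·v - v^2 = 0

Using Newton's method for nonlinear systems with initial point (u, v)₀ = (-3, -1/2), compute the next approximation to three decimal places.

At (-3, -1/2): F = (-11.750, -7.750).
Jacobian J = [[-2·u - 2·v, -2·u + 2·v], [-2·u + v, u - 2·v]].
At the point, J = [[7.000, 5.000], [5.500, -2.000]] (det J = -41.500).
Solving J·Δ = −F gives Δ = (1.500, 0.250).
Then the next iterate is (u, v)₁ = (-1.500, -0.250).

(-1.500, -0.250)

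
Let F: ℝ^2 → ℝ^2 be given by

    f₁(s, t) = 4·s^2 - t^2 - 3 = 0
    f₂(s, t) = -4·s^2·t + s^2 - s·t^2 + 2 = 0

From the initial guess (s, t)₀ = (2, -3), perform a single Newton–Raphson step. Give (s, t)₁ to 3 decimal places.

At (2, -3): F = (4.000, 36.000).
Jacobian J = [[8·s, -2·t], [-8·s·t + 2·s - t^2, -4·s^2 - 2·s·t]].
At the point, J = [[16.000, 6.000], [43.000, -4.000]] (det J = -322.000).
Solving J·Δ = −F gives Δ = (-0.720, 1.255).
Then the next iterate is (s, t)₁ = (1.280, -1.745).

(1.280, -1.745)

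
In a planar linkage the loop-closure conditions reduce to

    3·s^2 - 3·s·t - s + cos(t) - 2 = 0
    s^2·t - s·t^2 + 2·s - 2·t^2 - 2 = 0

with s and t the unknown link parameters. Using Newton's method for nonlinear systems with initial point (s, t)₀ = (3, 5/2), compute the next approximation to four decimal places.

(2.4925, 1.8621)

At (3, 5/2): F = (-1.301144, -4.7500).
Jacobian J = [[6·s - 3·t - 1, -3·s - sin(t)], [2·s·t - t^2 + 2, s^2 - 2·s·t - 4·t]].
At the point, J = [[9.5000, -9.598472], [10.7500, -16.0000]] (det J = -48.816424).
Solving J·Δ = −F gives Δ = (-0.5075, -0.6379).
Then the next iterate is (s, t)₁ = (2.4925, 1.8621).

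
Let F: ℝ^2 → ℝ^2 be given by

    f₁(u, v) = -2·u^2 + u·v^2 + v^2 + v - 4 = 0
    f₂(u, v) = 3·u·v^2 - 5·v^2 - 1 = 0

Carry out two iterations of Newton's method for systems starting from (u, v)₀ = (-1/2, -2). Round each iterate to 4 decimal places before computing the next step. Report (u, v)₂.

At (-1/2, -2): F = (-4.5000, -27.0000).
Jacobian J = [[-4·u + v^2, 2·u·v + 2·v + 1], [3·v^2, 6·u·v - 10·v]].
At the point, J = [[6.0000, -1.0000], [12.0000, 26.0000]] (det J = 168.0000).
Solving J·Δ = −F gives Δ = (0.8571, 0.6429).
Then the next iterate is (u, v)₁ = (0.3571, -1.3571).
Round to (0.3571, -1.3571) and repeat: F = (-3.112742, -8.235567), J = [[0.413320, -2.683441], [5.525161, 10.663278]].
Δ = (2.8747, -0.7172), so (u, v)₂ = (3.2318, -2.0743).

(3.2318, -2.0743)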